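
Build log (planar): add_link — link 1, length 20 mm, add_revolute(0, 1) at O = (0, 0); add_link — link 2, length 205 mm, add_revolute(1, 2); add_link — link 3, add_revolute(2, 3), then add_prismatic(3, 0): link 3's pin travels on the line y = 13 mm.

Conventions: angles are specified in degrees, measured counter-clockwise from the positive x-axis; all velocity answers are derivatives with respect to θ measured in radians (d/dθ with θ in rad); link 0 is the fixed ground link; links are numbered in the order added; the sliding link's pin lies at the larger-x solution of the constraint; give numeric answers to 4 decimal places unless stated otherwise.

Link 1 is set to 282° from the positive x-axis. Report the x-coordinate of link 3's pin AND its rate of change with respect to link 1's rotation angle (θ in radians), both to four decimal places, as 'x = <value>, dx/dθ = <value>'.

geometry: r = 20 mm, L = 205 mm, e = 13 mm
crank pin P = (r cos θ, r sin θ) = (4.158234, -19.562952)
h = r sin θ − e = -19.562952 − 13 = -32.562952
x = r cos θ + √(L² − h²) = 4.158234 + 202.397268 = 206.555502
dx/dθ = −r sin θ − h·r cos θ/√(L² − h²) (θ in radians; h = -32.562952) = 20.231955

x = 206.5555, dx/dθ = 20.2320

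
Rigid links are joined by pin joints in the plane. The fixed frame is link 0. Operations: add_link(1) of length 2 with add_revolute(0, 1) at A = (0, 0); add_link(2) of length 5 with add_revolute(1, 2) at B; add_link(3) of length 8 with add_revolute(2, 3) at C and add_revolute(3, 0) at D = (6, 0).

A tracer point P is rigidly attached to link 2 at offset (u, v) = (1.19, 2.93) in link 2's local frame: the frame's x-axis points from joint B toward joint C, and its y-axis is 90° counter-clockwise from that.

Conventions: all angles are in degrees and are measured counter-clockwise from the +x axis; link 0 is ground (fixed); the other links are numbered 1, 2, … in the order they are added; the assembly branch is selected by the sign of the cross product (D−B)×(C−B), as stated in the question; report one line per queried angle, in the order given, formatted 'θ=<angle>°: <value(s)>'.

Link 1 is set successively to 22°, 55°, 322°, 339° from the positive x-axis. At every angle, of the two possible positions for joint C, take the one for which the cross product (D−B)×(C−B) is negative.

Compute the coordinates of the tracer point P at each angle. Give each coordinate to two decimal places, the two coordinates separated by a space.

A=(0,0), D=(6.00,0)
θ=22°: B = A + 2.00·(cos22°, sin22°) = (1.8544, 0.7492)
θ=22°: |BD| = 4.2128
θ=22°: circle(B,5.00) ∩ circle(D,8.00): a=-2.5224, h=4.3171
θ=22°:   candidates: C₊=(0.1400,5.4461) cross=18.187; C₋=(-1.3956,-3.0505) cross=-18.187
θ=22°:   branch - wants cross < 0 → take C=(-1.3956,-3.0505) (cross=-18.187)
θ=22°: ex = (C−B)/|BC| = (-0.6500,-0.7599); ey = (0.7599,-0.6500)
θ=22°: P = B + 1.19·ex + 2.93·ey = (3.3075,-2.0596)
θ=55°: B = A + 2.00·(cos55°, sin55°) = (1.1472, 1.6383)
θ=55°: |BD| = 5.1219
θ=55°: circle(B,5.00) ∩ circle(D,8.00): a=-1.2462, h=4.8422
θ=55°:   candidates: C₊=(1.5153,6.6247) cross=24.801; C₋=(-1.5824,-2.5509) cross=-24.801
θ=55°:   branch - wants cross < 0 → take C=(-1.5824,-2.5509) (cross=-24.801)
θ=55°: ex = (C−B)/|BC| = (-0.5459,-0.8378); ey = (0.8378,-0.5459)
θ=55°: P = B + 1.19·ex + 2.93·ey = (2.9524,-0.9582)
θ=322°: B = A + 2.00·(cos322°, sin322°) = (1.5760, -1.2313)
θ=322°: |BD| = 4.5921
θ=322°: circle(B,5.00) ∩ circle(D,8.00): a=-1.9503, h=4.6039
θ=322°:   candidates: C₊=(-1.5374,2.6811) cross=21.142; C₋=(0.9316,-6.1896) cross=-21.142
θ=322°:   branch - wants cross < 0 → take C=(0.9316,-6.1896) (cross=-21.142)
θ=322°: ex = (C−B)/|BC| = (-0.1289,-0.9917); ey = (0.9917,-0.1289)
θ=322°: P = B + 1.19·ex + 2.93·ey = (4.3282,-2.7890)
θ=339°: B = A + 2.00·(cos339°, sin339°) = (1.8672, -0.7167)
θ=339°: |BD| = 4.1945
θ=339°: circle(B,5.00) ∩ circle(D,8.00): a=-2.5516, h=4.2999
θ=339°:   candidates: C₊=(-1.3817,3.0839) cross=18.036; C₋=(0.0878,-5.3894) cross=-18.036
θ=339°:   branch - wants cross < 0 → take C=(0.0878,-5.3894) (cross=-18.036)
θ=339°: ex = (C−B)/|BC| = (-0.3559,-0.9345); ey = (0.9345,-0.3559)
θ=339°: P = B + 1.19·ex + 2.93·ey = (4.1818,-2.8715)

θ=22°: 3.31 -2.06
θ=55°: 2.95 -0.96
θ=322°: 4.33 -2.79
θ=339°: 4.18 -2.87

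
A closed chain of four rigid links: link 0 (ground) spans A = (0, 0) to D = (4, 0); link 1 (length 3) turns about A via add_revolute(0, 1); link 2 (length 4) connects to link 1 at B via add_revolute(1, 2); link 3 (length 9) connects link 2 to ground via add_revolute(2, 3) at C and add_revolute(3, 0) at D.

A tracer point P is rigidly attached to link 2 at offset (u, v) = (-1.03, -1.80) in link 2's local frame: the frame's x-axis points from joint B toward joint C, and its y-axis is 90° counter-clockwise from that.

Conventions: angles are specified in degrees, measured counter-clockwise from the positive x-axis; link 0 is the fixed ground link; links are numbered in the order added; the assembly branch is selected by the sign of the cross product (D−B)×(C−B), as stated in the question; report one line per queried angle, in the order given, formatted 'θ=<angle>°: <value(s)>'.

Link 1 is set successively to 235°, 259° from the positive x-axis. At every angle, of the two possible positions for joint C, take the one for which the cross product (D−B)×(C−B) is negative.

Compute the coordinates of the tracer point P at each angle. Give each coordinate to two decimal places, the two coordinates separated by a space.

A=(0,0), D=(4.00,0)
θ=235°: B = A + 3.00·(cos235°, sin235°) = (-1.7207, -2.4575)
θ=235°: |BD| = 6.2262
θ=235°: circle(B,4.00) ∩ circle(D,9.00): a=-2.1067, h=3.4002
θ=235°:   candidates: C₊=(-4.9985,-0.1648) cross=21.171; C₋=(-2.3144,-6.4132) cross=-21.171
θ=235°:   branch - wants cross < 0 → take C=(-2.3144,-6.4132) (cross=-21.171)
θ=235°: ex = (C−B)/|BC| = (-0.1484,-0.9889); ey = (0.9889,-0.1484)
θ=235°: P = B + -1.03·ex + -1.80·ey = (-3.3479,-1.1717)
θ=259°: B = A + 3.00·(cos259°, sin259°) = (-0.5724, -2.9449)
θ=259°: |BD| = 5.4387
θ=259°: circle(B,4.00) ∩ circle(D,9.00): a=-3.2563, h=2.3230
θ=259°:   candidates: C₊=(-4.5679,-2.7551) cross=12.634; C₋=(-2.0523,-6.6611) cross=-12.634
θ=259°:   branch - wants cross < 0 → take C=(-2.0523,-6.6611) (cross=-12.634)
θ=259°: ex = (C−B)/|BC| = (-0.3700,-0.9290); ey = (0.9290,-0.3700)
θ=259°: P = B + -1.03·ex + -1.80·ey = (-1.8636,-1.3220)

θ=235°: -3.35 -1.17
θ=259°: -1.86 -1.32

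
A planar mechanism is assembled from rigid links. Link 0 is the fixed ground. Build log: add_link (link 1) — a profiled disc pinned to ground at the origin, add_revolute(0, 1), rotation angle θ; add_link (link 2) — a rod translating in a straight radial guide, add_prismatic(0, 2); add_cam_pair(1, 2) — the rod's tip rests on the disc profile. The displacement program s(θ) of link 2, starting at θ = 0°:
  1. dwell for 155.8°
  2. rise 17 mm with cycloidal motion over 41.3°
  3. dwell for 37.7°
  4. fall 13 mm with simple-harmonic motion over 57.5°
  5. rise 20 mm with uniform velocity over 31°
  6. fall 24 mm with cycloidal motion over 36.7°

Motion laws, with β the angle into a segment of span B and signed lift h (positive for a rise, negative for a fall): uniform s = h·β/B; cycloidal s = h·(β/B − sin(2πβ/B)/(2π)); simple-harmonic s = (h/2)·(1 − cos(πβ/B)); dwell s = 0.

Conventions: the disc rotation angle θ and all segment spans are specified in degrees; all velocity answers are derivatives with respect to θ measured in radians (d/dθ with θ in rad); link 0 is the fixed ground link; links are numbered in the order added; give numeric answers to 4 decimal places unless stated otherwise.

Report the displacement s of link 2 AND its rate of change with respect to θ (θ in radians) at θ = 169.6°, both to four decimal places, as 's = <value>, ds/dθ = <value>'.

seg 1 [0°–155.8°] dwell: s stays 0.0000
seg 2 [155.8°–197.1°] cycloidal, h=17: θ=169.6° here. β=13.8, B=41.3. 17·(0.3341 − sin(2π·0.3341)/(2π)) = 3.3441 → s = 3.3441
velocity in seg [155.8°–197.1°] (cycloidal), θ in radians: β = 13.8° = 0.2409 rad, B = 41.3° = 0.7208 rad; ds/dθ = (h/B)(1 − cos(2πβ/B)) = (17/0.7208)(1 − cos(2π·0.3341)) = 35.479753 mm/rad

s = 3.3441, ds/dθ = 35.4798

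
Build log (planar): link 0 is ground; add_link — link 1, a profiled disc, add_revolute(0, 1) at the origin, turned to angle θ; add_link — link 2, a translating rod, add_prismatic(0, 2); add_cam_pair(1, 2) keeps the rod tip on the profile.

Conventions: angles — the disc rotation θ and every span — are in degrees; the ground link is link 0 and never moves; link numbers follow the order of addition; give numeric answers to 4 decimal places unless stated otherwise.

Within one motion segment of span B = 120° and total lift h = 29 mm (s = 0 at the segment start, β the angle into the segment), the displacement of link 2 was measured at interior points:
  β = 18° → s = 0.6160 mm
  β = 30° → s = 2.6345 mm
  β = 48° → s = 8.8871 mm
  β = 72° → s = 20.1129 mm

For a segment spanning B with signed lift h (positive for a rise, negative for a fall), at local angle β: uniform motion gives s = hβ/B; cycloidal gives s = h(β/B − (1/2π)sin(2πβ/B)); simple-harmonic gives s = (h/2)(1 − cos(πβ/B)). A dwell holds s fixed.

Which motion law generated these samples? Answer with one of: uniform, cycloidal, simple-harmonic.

candidates at β/B = r: uniform s = h·r (linear in β); cycloidal s = h·(r − sin(2πr)/(2π)); simple-harmonic s = (h/2)(1 − cos(πr))
β=18°: printed 0.6160 | uniform 4.3500, cycloidal 0.6160, simple-harmonic 1.5804
β=30°: printed 2.6345 | uniform 7.2500, cycloidal 2.6345, simple-harmonic 4.2470
β=48°: printed 8.8871 | uniform 11.6000, cycloidal 8.8871, simple-harmonic 10.0193
β=72°: printed 20.1129 | uniform 17.4000, cycloidal 20.1129, simple-harmonic 18.9807
only one law matches every sample → cycloidal

cycloidal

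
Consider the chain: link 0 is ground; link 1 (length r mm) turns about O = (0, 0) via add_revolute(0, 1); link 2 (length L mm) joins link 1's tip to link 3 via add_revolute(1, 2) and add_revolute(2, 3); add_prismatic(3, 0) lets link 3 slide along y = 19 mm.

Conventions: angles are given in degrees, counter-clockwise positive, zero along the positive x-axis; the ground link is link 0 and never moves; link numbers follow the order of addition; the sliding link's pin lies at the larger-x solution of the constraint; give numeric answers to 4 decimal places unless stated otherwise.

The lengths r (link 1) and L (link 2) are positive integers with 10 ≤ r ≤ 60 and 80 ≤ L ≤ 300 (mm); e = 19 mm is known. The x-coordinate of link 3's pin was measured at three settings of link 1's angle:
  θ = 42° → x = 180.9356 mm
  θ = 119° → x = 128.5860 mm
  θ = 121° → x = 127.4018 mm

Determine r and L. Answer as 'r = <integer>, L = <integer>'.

constraint per measurement: (x − r cos θ)² + (r sin θ − e)² = L²
subtracting the θ₁ and θ₂ equations cancels the r² and L² terms:
r = (x₁² − x₂²) / (2[(x₁cos θ₁ + e sin θ₁) − (x₂cos θ₂ + e sin θ₂)]) = 42.0000 → r = 42
L² = (x₁ − r cos θ₁)² + (r sin θ₁ − e)² = 22500.0051 → L = 150.0000 → L = 150
check at θ₃=121°: x = 127.4018 (printed 127.4018) ✓

r = 42, L = 150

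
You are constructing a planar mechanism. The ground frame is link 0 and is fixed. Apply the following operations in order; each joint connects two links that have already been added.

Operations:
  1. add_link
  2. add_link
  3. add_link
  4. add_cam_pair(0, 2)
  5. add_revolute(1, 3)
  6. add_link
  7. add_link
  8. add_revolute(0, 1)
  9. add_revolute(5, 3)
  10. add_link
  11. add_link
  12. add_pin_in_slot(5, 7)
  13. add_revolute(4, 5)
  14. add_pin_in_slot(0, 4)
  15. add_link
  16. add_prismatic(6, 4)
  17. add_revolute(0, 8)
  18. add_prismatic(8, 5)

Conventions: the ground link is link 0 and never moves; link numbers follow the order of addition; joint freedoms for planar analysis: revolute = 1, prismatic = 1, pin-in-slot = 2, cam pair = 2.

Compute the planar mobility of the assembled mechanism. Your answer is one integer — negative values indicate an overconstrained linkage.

(L,J1,J2)=(1,0,0); link0 fixed
link1: (2,0,0)
link2: (3,0,0)
link3: (4,0,0)
C 0-2 [J2]: (4,0,1)
R 1-3 [J1]: (4,1,1)
link4: (5,1,1)
link5: (6,1,1)
R 0-1 [J1]: (6,2,1)
R 5-3 [J1]: (6,3,1)
link6: (7,3,1)
link7: (8,3,1)
PS 5-7 [J2]: (8,3,2)
R 4-5 [J1]: (8,4,2)
PS 0-4 [J2]: (8,4,3)
link8: (9,4,3)
P 6-4 [J1]: (9,5,3)
R 0-8 [J1]: (9,6,3)
P 8-5 [J1]: (9,7,3)
Grübler: 3·8 − 2·7 − 3 = 7

M = 7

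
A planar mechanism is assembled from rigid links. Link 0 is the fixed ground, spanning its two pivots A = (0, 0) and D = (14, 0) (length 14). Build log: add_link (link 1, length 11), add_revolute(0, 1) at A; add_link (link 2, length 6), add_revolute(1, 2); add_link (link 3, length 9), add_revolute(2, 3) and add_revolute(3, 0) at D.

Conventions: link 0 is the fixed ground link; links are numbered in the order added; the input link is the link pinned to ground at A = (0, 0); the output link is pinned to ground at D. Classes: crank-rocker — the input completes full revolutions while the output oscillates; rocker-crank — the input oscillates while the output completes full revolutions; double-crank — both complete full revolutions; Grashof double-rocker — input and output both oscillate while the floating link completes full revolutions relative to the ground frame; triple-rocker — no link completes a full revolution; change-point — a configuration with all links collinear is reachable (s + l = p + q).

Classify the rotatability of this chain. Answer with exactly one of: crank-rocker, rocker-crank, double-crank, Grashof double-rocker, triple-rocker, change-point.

lengths: ground=14, input=11, coupler=6, output=9
sorted: s=6 (shortest), l=14 (longest), p+q=20
s + l = 20 vs p + q = 20
s + l = p + q → change-point (collinear configuration reachable)

change-point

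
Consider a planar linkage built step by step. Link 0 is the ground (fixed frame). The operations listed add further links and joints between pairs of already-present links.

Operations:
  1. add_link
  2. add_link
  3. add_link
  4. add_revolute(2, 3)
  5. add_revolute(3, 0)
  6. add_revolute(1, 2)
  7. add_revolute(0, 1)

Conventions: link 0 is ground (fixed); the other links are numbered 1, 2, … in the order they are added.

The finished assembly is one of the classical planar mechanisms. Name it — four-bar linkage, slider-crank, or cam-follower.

links: 4 (incl. ground); joints: 4 revolute, 0 prismatic, 0 higher (cam) pair, forming one closed loop
4 links in a single 4R loop → four-bar linkage

four-bar linkage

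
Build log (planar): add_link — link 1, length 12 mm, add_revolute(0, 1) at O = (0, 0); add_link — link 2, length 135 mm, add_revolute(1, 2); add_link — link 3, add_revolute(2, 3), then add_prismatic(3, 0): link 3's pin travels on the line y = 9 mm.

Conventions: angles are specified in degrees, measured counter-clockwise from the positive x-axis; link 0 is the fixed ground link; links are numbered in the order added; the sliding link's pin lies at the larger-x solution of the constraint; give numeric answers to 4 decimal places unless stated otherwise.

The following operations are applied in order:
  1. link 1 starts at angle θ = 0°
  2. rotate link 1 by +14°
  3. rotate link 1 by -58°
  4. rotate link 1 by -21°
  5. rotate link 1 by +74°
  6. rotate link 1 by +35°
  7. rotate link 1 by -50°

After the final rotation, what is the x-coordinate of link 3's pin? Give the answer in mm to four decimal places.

geometry: r = 12 mm, L = 135 mm, e = 9 mm; θ starts at 0°
rotate link 1 by +14°: θ ← 0° +14° = 14°
rotate link 1 by -58°: θ ← 14° -58° = -44°
rotate link 1 by -21°: θ ← -44° -21° = -65°
rotate link 1 by +74°: θ ← -65° +74° = 9°
rotate link 1 by +35°: θ ← 9° +35° = 44°
rotate link 1 by -50°: θ ← 44° -50° = -6°
crank pin P = (r cos θ, r sin θ) = (11.934263, -1.254342)
h = r sin θ − e = -1.254342 − 9 = -10.254342
x = r cos θ + √(L² − h²) = 11.934263 + 134.609987 = 146.544249

146.5442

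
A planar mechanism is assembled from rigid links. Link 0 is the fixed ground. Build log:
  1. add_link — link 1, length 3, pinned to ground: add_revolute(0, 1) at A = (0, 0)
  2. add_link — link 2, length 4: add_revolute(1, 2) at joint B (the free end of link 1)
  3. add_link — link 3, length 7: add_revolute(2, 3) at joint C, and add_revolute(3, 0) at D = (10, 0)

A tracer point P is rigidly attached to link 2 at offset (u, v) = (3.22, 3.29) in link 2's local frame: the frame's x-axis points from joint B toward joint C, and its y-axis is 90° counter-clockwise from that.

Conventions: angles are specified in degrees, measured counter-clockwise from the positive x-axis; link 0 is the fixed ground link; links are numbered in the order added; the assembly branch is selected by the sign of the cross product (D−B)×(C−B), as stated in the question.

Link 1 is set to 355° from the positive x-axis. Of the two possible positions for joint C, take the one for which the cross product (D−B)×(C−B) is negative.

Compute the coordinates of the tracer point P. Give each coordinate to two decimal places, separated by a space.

A=(0,0), D=(10.00,0)
B = A + 3.00·(cos355°, sin355°) = (2.9886, -0.2615)
|BD| = 7.0163
circle(B,4.00) ∩ circle(D,7.00): a=1.1565, h=3.8292
  candidates: C₊=(4.0016,3.6081) cross=26.867; C₋=(4.2870,-4.0449) cross=-26.867
  branch - wants cross < 0 → take C=(4.2870,-4.0449) (cross=-26.867)
ex = (C−B)/|BC| = (0.3246,-0.9459); ey = (0.9459,0.3246)
P = B + 3.22·ex + 3.29·ey = (7.1456,-2.2392)

7.15 -2.24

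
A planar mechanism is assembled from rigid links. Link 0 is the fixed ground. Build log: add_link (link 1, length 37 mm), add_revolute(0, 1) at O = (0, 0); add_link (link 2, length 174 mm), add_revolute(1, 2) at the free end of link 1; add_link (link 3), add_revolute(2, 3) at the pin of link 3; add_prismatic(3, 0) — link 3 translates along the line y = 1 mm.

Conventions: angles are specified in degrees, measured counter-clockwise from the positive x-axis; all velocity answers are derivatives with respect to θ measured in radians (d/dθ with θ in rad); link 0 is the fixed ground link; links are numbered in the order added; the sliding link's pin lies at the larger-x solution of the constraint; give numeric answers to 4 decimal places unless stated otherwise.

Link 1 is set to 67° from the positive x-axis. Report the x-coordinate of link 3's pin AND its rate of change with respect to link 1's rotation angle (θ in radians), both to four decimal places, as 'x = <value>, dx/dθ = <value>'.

geometry: r = 37 mm, L = 174 mm, e = 1 mm
crank pin P = (r cos θ, r sin θ) = (14.457052, 34.058680)
h = r sin θ − e = 34.058680 − 1 = 33.058680
x = r cos θ + √(L² − h²) = 14.457052 + 170.830687 = 185.287739
dx/dθ = −r sin θ − h·r cos θ/√(L² − h²) (θ in radians; h = 33.058680) = -36.856368

x = 185.2877, dx/dθ = -36.8564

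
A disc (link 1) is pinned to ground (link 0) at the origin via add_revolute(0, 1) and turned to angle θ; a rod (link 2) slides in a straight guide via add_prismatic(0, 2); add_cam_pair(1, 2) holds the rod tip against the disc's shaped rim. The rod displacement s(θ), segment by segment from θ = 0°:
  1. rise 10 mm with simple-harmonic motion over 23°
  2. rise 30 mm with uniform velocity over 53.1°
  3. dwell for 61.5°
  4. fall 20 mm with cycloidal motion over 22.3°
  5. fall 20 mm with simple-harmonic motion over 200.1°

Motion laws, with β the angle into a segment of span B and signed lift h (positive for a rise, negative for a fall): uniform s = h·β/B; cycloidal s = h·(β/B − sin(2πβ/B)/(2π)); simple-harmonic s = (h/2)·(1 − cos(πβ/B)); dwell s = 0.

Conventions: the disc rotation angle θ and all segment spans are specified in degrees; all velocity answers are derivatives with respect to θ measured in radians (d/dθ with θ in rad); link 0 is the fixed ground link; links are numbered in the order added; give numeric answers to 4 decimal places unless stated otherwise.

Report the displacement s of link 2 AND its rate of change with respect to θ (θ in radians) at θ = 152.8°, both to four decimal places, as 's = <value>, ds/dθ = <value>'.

segment 1 (0° to 23°, simple-harmonic, h = 10) is passed completely: s = 0.0000 + (10) = 10.0000
segment 2 (23° to 76.1°, uniform, h = 30) is passed completely: s = 10.0000 + (30) = 40.0000
segment 3 (76.1° to 137.6°, dwell): s unchanged at 40.0000
θ = 152.8° falls in segment 4 (137.6° to 159.9°, cycloidal, h = -20): β = 152.8 − 137.6 = 15.2°, B = 22.3°; Δs = -20·(0.6816 − sin(2π·0.6816)/(2π)) = -16.5260; s = 40.0000 − 16.5260 = 23.4740
velocity in seg [137.6°–159.9°] (cycloidal), θ in radians: β = 15.2° = 0.2653 rad, B = 22.3° = 0.3892 rad; ds/dθ = (h/B)(1 − cos(2πβ/B)) = ((-20)/0.3892)(1 − cos(2π·0.6816)) = -72.792857 mm/rad

s = 23.4740, ds/dθ = -72.7929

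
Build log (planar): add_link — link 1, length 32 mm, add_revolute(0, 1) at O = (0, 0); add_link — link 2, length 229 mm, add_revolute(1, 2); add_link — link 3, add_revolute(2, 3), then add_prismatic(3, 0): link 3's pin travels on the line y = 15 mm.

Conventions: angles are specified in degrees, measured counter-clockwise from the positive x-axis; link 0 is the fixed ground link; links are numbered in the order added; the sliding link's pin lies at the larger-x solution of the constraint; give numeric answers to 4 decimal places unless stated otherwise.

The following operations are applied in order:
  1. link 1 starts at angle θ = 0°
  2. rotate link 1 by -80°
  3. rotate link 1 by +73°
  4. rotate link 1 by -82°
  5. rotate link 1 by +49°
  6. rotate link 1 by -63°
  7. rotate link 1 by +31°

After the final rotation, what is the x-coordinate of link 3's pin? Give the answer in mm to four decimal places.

geometry: r = 32 mm, L = 229 mm, e = 15 mm; θ starts at 0°
rotate link 1 by -80°: θ ← 0° -80° = -80°
rotate link 1 by +73°: θ ← -80° +73° = -7°
rotate link 1 by -82°: θ ← -7° -82° = -89°
rotate link 1 by +49°: θ ← -89° +49° = -40°
rotate link 1 by -63°: θ ← -40° -63° = -103°
rotate link 1 by +31°: θ ← -103° +31° = -72°
crank pin P = (r cos θ, r sin θ) = (9.888544, -30.433809)
h = r sin θ − e = -30.433809 − 15 = -45.433809
x = r cos θ + √(L² − h²) = 9.888544 + 224.447698 = 234.336242

234.3362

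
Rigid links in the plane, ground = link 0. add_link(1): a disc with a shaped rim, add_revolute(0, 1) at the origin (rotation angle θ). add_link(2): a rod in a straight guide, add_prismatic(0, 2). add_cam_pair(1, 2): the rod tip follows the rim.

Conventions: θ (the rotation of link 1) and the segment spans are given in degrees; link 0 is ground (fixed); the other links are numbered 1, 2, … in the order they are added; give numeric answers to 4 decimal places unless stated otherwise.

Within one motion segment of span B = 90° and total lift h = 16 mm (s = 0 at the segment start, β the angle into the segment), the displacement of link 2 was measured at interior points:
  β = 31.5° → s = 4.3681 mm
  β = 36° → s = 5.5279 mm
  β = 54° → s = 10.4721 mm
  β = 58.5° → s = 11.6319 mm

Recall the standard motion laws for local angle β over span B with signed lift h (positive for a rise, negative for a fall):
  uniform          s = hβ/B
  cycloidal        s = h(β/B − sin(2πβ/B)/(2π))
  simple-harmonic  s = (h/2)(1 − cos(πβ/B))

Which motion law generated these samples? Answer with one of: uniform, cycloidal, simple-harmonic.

candidates at β/B = r: uniform s = h·r (linear in β); cycloidal s = h·(r − sin(2πr)/(2π)); simple-harmonic s = (h/2)(1 − cos(πr))
β=31.5°: printed 4.3681 | uniform 5.6000, cycloidal 3.5399, simple-harmonic 4.3681
β=36°: printed 5.5279 | uniform 6.4000, cycloidal 4.9032, simple-harmonic 5.5279
β=54°: printed 10.4721 | uniform 9.6000, cycloidal 11.0968, simple-harmonic 10.4721
β=58.5°: printed 11.6319 | uniform 10.4000, cycloidal 12.4601, simple-harmonic 11.6319
only one law matches every sample → simple-harmonic

simple-harmonic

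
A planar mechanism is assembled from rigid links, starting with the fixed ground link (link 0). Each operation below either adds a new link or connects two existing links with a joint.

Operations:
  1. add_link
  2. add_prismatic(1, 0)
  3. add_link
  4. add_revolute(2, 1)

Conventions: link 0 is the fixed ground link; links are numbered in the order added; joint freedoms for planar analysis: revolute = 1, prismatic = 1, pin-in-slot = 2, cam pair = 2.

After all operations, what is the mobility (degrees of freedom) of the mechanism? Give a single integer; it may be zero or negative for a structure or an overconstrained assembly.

link 0 = ground. State L|J1|J2 = 1|0|0
+link1  2|0|0
P(1,0) f=1→J1  2|1|0
+link2  3|1|0
R(2,1) f=1→J1  3|2|0
M = 3(3−1)−2·2−0 = 6−4−0 = 2

M = 2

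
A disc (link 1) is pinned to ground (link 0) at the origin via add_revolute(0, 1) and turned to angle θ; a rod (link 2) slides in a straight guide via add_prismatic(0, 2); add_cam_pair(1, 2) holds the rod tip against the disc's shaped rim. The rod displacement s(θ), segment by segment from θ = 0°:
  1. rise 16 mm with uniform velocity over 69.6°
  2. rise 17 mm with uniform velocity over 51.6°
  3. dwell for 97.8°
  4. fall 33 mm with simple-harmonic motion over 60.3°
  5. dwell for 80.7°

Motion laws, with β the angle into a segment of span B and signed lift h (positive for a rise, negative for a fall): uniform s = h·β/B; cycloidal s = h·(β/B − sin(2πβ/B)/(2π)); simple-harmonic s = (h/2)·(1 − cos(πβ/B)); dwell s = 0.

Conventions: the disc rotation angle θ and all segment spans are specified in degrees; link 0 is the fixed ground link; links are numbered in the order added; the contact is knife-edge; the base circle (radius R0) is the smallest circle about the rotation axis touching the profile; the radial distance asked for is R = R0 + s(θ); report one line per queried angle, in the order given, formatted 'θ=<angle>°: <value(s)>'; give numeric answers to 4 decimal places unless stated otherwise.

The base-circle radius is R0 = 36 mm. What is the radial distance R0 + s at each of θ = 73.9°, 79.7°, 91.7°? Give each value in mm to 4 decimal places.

segment 1 (0° to 69.6°, uniform, h = 16) is passed completely: s = 0.0000 + (16) = 16.0000
θ = 73.9° falls in segment 2 (69.6° to 121.2°, uniform, h = 17): β = 73.9 − 69.6 = 4.3°, B = 51.6°; Δs = 17·4.3/51.6 = 1.4167; s = 16.0000 + 1.4167 = 17.4167
θ = 79.7° falls in segment 2 (69.6° to 121.2°, uniform, h = 17): β = 79.7 − 69.6 = 10.1°, B = 51.6°; Δs = 17·10.1/51.6 = 3.3275; s = 16.0000 + 3.3275 = 19.3275
θ = 91.7° falls in segment 2 (69.6° to 121.2°, uniform, h = 17): β = 91.7 − 69.6 = 22.1°, B = 51.6°; Δs = 17·22.1/51.6 = 7.2810; s = 16.0000 + 7.2810 = 23.2810
θ=73.9°: R = R0 + s = 36 + 17.4167 = 53.4167
θ=79.7°: R = R0 + s = 36 + 19.3275 = 55.3275
θ=91.7°: R = R0 + s = 36 + 23.2810 = 59.2810

θ=73.9°: 53.4167
θ=79.7°: 55.3275
θ=91.7°: 59.2810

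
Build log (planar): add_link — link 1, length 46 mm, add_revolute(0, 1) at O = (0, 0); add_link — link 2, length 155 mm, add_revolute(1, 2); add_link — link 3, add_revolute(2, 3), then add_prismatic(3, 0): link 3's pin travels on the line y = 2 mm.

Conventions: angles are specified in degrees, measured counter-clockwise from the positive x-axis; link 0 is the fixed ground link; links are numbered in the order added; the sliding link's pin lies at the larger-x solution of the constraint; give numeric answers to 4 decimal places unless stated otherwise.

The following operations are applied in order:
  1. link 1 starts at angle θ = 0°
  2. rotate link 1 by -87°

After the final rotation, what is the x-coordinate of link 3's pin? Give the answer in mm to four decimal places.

geometry: r = 46 mm, L = 155 mm, e = 2 mm; θ starts at 0°
rotate link 1 by -87°: θ ← 0° -87° = -87°
crank pin P = (r cos θ, r sin θ) = (2.407454, -45.936959)
h = r sin θ − e = -45.936959 − 2 = -47.936959
x = r cos θ + √(L² − h²) = 2.407454 + 147.400977 = 149.808431

149.8084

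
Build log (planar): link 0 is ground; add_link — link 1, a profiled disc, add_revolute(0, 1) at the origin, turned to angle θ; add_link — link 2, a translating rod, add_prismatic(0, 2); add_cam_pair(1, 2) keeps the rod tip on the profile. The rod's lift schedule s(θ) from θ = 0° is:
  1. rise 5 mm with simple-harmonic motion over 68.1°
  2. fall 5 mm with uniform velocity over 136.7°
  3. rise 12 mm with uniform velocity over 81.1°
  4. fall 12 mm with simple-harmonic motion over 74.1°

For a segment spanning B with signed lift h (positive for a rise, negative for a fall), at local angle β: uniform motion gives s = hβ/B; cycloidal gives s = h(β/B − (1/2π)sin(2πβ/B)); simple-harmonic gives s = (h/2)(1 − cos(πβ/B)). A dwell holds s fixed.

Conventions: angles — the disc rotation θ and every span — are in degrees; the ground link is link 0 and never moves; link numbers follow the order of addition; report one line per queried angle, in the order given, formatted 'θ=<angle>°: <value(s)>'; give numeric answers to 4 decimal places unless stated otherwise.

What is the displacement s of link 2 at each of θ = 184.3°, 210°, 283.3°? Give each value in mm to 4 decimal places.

seg 1 [0°–68.1°] simple-harmonic, h=5: full span → s += 5 → s = 5.0000
seg 2 [68.1°–204.8°] uniform, h=-5: θ=184.3° here. β=116.2, B=136.7. -5·116.2/136.7 = -4.2502 → s = 0.7498
seg 2 [68.1°–204.8°] uniform, h=-5: full span → s += -5 → s = 0.0000
seg 3 [204.8°–285.9°] uniform, h=12: θ=210° here. β=5.2, B=81.1. 12·5.2/81.1 = 0.7694 → s = 0.7694
seg 3 [204.8°–285.9°] uniform, h=12: θ=283.3° here. β=78.5, B=81.1. 12·78.5/81.1 = 11.6153 → s = 11.6153

θ=184.3°: 0.7498
θ=210°: 0.7694
θ=283.3°: 11.6153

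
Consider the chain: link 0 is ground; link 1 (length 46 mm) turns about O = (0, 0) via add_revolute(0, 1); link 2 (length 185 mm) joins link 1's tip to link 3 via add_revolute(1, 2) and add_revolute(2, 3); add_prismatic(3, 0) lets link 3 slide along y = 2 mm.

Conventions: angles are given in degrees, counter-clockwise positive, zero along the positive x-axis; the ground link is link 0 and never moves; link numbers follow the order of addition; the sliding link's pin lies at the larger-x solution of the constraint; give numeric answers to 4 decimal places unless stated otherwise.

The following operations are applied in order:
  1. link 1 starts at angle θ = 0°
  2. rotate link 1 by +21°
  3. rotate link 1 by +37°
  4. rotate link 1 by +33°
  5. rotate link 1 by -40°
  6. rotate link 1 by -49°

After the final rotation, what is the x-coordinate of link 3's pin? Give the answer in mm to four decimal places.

geometry: r = 46 mm, L = 185 mm, e = 2 mm; θ starts at 0°
rotate link 1 by +21°: θ ← 0° +21° = 21°
rotate link 1 by +37°: θ ← 21° +37° = 58°
rotate link 1 by +33°: θ ← 58° +33° = 91°
rotate link 1 by -40°: θ ← 91° -40° = 51°
rotate link 1 by -49°: θ ← 51° -49° = 2°
crank pin P = (r cos θ, r sin θ) = (45.971978, 1.605377)
h = r sin θ − e = 1.605377 − 2 = -0.394623
x = r cos θ + √(L² − h²) = 45.971978 + 184.999579 = 230.971557

230.9716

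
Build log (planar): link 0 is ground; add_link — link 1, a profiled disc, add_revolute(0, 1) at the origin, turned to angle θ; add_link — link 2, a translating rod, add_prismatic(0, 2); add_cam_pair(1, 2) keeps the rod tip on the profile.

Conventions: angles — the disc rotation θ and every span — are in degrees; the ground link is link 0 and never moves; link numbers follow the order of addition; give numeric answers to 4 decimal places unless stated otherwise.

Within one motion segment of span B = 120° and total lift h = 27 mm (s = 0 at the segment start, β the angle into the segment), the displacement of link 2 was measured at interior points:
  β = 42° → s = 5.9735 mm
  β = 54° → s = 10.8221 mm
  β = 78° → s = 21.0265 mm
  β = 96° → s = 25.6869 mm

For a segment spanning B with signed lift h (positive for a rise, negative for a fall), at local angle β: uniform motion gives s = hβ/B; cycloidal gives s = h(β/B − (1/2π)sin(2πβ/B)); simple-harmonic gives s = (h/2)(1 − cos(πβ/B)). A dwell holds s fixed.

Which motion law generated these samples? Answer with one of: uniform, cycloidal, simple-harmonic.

candidates at β/B = r: uniform s = h·r (linear in β); cycloidal s = h·(r − sin(2πr)/(2π)); simple-harmonic s = (h/2)(1 − cos(πr))
β=42°: printed 5.9735 | uniform 9.4500, cycloidal 5.9735, simple-harmonic 7.3711
β=54°: printed 10.8221 | uniform 12.1500, cycloidal 10.8221, simple-harmonic 11.3881
β=78°: printed 21.0265 | uniform 17.5500, cycloidal 21.0265, simple-harmonic 19.6289
β=96°: printed 25.6869 | uniform 21.6000, cycloidal 25.6869, simple-harmonic 24.4217
only one law matches every sample → cycloidal

cycloidal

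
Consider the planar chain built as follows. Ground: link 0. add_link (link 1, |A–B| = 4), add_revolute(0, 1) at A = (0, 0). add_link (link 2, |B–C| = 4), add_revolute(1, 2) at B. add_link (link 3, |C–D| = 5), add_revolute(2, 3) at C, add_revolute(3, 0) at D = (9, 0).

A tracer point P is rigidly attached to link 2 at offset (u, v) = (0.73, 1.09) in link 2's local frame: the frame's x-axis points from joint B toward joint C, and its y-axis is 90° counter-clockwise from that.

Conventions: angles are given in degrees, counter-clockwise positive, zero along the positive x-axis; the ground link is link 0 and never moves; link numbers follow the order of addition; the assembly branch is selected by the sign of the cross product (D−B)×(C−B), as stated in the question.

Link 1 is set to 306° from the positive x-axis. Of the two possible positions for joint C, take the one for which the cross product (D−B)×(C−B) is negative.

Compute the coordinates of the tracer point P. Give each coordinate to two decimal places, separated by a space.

A=(0,0), D=(9.00,0)
B = A + 4.00·(cos306°, sin306°) = (2.3511, -3.2361)
|BD| = 7.3946
circle(B,4.00) ∩ circle(D,5.00): a=3.0887, h=2.5416
  candidates: C₊=(4.0161,0.4010) cross=18.794; C₋=(6.2407,-4.1697) cross=-18.794
  branch - wants cross < 0 → take C=(6.2407,-4.1697) (cross=-18.794)
ex = (C−B)/|BC| = (0.9724,-0.2334); ey = (0.2334,0.9724)
P = B + 0.73·ex + 1.09·ey = (3.3154,-2.3466)

3.32 -2.35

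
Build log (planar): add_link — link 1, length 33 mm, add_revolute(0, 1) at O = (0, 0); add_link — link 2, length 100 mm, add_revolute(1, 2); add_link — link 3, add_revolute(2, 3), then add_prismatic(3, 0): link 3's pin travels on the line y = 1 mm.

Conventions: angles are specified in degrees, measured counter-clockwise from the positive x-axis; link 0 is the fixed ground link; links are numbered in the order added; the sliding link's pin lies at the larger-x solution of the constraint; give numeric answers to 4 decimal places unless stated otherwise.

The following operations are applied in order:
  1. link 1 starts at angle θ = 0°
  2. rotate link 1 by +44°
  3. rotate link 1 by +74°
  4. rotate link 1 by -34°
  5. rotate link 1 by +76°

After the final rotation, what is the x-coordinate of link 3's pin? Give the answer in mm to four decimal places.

geometry: r = 33 mm, L = 100 mm, e = 1 mm; θ starts at 0°
rotate link 1 by +44°: θ ← 0° +44° = 44°
rotate link 1 by +74°: θ ← 44° +74° = 118°
rotate link 1 by -34°: θ ← 118° -34° = 84°
rotate link 1 by +76°: θ ← 84° +76° = 160°
crank pin P = (r cos θ, r sin θ) = (-31.009856, 11.286665)
h = r sin θ − e = 11.286665 − 1 = 10.286665
x = r cos θ + √(L² − h²) = -31.009856 + 99.469516 = 68.459659

68.4597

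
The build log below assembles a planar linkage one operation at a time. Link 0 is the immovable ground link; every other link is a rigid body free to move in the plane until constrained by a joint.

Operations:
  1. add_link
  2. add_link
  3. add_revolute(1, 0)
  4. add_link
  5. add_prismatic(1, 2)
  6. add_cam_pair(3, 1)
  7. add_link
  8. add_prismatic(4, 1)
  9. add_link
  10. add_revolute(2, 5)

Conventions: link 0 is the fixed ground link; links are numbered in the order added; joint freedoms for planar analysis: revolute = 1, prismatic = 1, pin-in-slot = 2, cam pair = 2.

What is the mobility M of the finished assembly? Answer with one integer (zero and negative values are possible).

link 0 = ground. State L|J1|J2 = 1|0|0
+link1  2|0|0
+link2  3|0|0
R(1,0) f=1→J1  3|1|0
+link3  4|1|0
P(1,2) f=1→J1  4|2|0
C(3,1) f=2→J2  4|2|1
+link4  5|2|1
P(4,1) f=1→J1  5|3|1
+link5  6|3|1
R(2,5) f=1→J1  6|4|1
M = 3(6−1)−2·4−1 = 15−8−1 = 6

M = 6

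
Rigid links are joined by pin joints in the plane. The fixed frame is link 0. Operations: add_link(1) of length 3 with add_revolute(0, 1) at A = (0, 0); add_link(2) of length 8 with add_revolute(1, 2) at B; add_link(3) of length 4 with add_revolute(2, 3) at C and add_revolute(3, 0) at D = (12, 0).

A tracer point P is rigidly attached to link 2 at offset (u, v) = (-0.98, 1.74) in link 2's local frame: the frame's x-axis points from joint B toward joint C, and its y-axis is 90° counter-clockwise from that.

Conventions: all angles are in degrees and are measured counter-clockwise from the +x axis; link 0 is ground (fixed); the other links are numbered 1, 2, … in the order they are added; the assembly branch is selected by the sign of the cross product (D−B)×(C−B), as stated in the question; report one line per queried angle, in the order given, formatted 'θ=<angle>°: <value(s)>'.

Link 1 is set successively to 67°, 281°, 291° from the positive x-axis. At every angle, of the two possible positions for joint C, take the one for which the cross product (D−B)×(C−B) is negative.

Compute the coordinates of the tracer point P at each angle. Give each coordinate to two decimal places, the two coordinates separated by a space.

A=(0,0), D=(12.00,0)
θ=67°: B = A + 3.00·(cos67°, sin67°) = (1.1722, 2.7615)
θ=67°: |BD| = 11.1744
θ=67°: circle(B,8.00) ∩ circle(D,4.00): a=7.7350, h=2.0421
θ=67°:   candidates: C₊=(9.1719,2.8288) cross=22.820; C₋=(8.1626,-1.1288) cross=-22.820
θ=67°:   branch - wants cross < 0 → take C=(8.1626,-1.1288) (cross=-22.820)
θ=67°: ex = (C−B)/|BC| = (0.8738,-0.4863); ey = (0.4863,0.8738)
θ=67°: P = B + -0.98·ex + 1.74·ey = (1.1620,4.7585)
θ=281°: B = A + 3.00·(cos281°, sin281°) = (0.5724, -2.9449)
θ=281°: |BD| = 11.8009
θ=281°: circle(B,8.00) ∩ circle(D,4.00): a=7.9342, h=1.0239
θ=281°:   candidates: C₊=(8.0001,0.0266) cross=12.084; C₋=(8.5111,-1.9565) cross=-12.084
θ=281°:   branch - wants cross < 0 → take C=(8.5111,-1.9565) (cross=-12.084)
θ=281°: ex = (C−B)/|BC| = (0.9923,0.1236); ey = (-0.1236,0.9923)
θ=281°: P = B + -0.98·ex + 1.74·ey = (-0.6150,-1.3393)
θ=291°: B = A + 3.00·(cos291°, sin291°) = (1.0751, -2.8007)
θ=291°: |BD| = 11.2782
θ=291°: circle(B,8.00) ∩ circle(D,4.00): a=7.7671, h=1.9163
θ=291°:   candidates: C₊=(8.1230,0.9844) cross=21.612; C₋=(9.0748,-2.7282) cross=-21.612
θ=291°:   branch - wants cross < 0 → take C=(9.0748,-2.7282) (cross=-21.612)
θ=291°: ex = (C−B)/|BC| = (1.0000,0.0091); ey = (-0.0091,1.0000)
θ=291°: P = B + -0.98·ex + 1.74·ey = (0.0794,-1.0697)

θ=67°: 1.16 4.76
θ=281°: -0.62 -1.34
θ=291°: 0.08 -1.07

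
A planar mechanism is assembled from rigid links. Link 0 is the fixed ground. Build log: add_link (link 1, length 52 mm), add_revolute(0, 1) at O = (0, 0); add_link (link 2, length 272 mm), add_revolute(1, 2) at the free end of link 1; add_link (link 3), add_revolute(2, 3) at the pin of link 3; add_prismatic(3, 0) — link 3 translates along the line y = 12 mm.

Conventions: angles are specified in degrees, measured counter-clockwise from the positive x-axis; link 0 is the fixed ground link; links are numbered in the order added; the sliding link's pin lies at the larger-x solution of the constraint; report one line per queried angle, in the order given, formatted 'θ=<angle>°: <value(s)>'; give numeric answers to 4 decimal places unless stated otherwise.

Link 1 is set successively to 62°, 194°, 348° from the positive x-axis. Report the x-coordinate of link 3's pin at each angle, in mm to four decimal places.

geometry: r = 52 mm, L = 272 mm, e = 12 mm
θ=62°: crank pin P = (r cos θ, r sin θ) = (24.412521, 45.913275)
θ=62°: h = r sin θ − e = 45.913275 − 12 = 33.913275
θ=62°: x = r cos θ + √(L² − h²) = 24.412521 + 269.877546 = 294.290067
θ=194°: crank pin P = (r cos θ, r sin θ) = (-50.455378, -12.579939)
θ=194°: h = r sin θ − e = -12.579939 − 12 = -24.579939
θ=194°: x = r cos θ + √(L² − h²) = -50.455378 + 270.887110 = 220.431733
θ=348°: crank pin P = (r cos θ, r sin θ) = (50.863675, -10.811408)
θ=348°: h = r sin θ − e = -10.811408 − 12 = -22.811408
θ=348°: x = r cos θ + √(L² − h²) = 50.863675 + 271.041767 = 321.905443

θ=62°: 294.2901
θ=194°: 220.4317
θ=348°: 321.9054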